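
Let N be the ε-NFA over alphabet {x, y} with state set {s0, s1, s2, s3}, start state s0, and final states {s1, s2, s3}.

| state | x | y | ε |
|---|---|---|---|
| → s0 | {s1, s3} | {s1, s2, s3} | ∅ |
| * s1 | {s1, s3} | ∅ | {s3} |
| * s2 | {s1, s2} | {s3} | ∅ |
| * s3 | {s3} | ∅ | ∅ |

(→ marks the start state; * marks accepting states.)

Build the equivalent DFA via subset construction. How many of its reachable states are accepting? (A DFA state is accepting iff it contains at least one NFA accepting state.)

Start state of the DFA: {s0} (ε-closure of the NFA start).
{s0} --x--> {s1, s3}  [new]
{s0} --y--> {s1, s2, s3}  [new]
{s1, s3} --x--> {s1, s3}  [seen]
{s1, s3} --y--> ∅  [new]
{s1, s2, s3} --x--> {s1, s2, s3}  [seen]
{s1, s2, s3} --y--> {s3}  [new]
∅ --x--> ∅  [seen]
∅ --y--> ∅  [seen]
{s3} --x--> {s3}  [seen]
{s3} --y--> ∅  [seen]
Reachable DFA states: {s0}, {s1, s3}, {s1, s2, s3}, ∅, {s3}.
Accepting DFA states (contain an NFA accepting state): {s1, s3}, {s1, s2, s3}, {s3}.

3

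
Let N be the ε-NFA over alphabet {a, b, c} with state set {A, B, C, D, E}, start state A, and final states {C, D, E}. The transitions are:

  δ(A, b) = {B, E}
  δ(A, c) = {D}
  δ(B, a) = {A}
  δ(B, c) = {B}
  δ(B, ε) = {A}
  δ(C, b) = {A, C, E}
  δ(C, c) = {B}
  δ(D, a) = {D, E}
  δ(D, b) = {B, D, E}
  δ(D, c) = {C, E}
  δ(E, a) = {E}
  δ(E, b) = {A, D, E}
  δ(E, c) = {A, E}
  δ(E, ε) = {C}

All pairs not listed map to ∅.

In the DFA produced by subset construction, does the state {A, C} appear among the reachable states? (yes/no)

Start state of the DFA: {A} (ε-closure of the NFA start).
{A} --a--> ∅  [new]
{A} --b--> {A, B, C, E}  [new]
{A} --c--> {D}  [new]
∅ --a--> ∅  [seen]
∅ --b--> ∅  [seen]
∅ --c--> ∅  [seen]
{A, B, C, E} --a--> {A, C, E}  [new]
{A, B, C, E} --b--> {A, B, C, D, E}  [new]
{A, B, C, E} --c--> {A, B, C, D, E}  [seen]
{D} --a--> {C, D, E}  [new]
{D} --b--> {A, B, C, D, E}  [seen]
{D} --c--> {C, E}  [new]
{A, C, E} --a--> {C, E}  [seen]
{A, C, E} --b--> {A, B, C, D, E}  [seen]
{A, C, E} --c--> {A, B, C, D, E}  [seen]
{A, B, C, D, E} --a--> {A, C, D, E}  [new]
{A, B, C, D, E} --b--> {A, B, C, D, E}  [seen]
{A, B, C, D, E} --c--> {A, B, C, D, E}  [seen]
{C, D, E} --a--> {C, D, E}  [seen]
{C, D, E} --b--> {A, B, C, D, E}  [seen]
{C, D, E} --c--> {A, B, C, E}  [seen]
{C, E} --a--> {C, E}  [seen]
{C, E} --b--> {A, C, D, E}  [seen]
{C, E} --c--> {A, B, C, E}  [seen]
{A, C, D, E} --a--> {C, D, E}  [seen]
{A, C, D, E} --b--> {A, B, C, D, E}  [seen]
{A, C, D, E} --c--> {A, B, C, D, E}  [seen]
Reachable DFA states: {A}, ∅, {A, B, C, E}, {D}, {A, C, E}, {A, B, C, D, E}, {C, D, E}, {C, E}, {A, C, D, E}.
{A, C} is not among them.

no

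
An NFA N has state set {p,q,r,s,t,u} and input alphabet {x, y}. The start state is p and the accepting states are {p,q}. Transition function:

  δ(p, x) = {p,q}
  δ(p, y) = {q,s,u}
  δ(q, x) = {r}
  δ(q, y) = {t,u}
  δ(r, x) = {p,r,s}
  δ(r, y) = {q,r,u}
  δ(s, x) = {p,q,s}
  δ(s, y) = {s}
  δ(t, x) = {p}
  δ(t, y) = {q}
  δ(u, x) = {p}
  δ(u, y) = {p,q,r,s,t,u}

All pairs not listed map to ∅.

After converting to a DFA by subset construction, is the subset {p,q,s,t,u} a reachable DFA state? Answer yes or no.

Start state of the DFA: {p}.
{p} --x--> {p,q}  [new]
{p} --y--> {q,s,u}  [new]
{p,q} --x--> {p,q,r}  [new]
{p,q} --y--> {q,s,t,u}  [new]
{q,s,u} --x--> {p,q,r,s}  [new]
{q,s,u} --y--> {p,q,r,s,t,u}  [new]
{p,q,r} --x--> {p,q,r,s}  [seen]
{p,q,r} --y--> {q,r,s,t,u}  [new]
{q,s,t,u} --x--> {p,q,r,s}  [seen]
{q,s,t,u} --y--> {p,q,r,s,t,u}  [seen]
{p,q,r,s} --x--> {p,q,r,s}  [seen]
{p,q,r,s} --y--> {q,r,s,t,u}  [seen]
{p,q,r,s,t,u} --x--> {p,q,r,s}  [seen]
{p,q,r,s,t,u} --y--> {p,q,r,s,t,u}  [seen]
{q,r,s,t,u} --x--> {p,q,r,s}  [seen]
{q,r,s,t,u} --y--> {p,q,r,s,t,u}  [seen]
Reachable DFA states: {p}, {p,q}, {q,s,u}, {p,q,r}, {q,s,t,u}, {p,q,r,s}, {p,q,r,s,t,u}, {q,r,s,t,u}.
{p,q,s,t,u} is not among them.

no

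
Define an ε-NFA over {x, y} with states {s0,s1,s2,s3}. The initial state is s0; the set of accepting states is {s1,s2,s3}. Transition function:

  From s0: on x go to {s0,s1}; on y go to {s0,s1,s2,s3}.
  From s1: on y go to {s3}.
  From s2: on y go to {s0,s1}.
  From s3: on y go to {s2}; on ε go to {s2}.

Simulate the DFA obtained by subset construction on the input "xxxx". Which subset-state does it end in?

{s0,s1}

Start: {s0}.
δ(s0,x) = {s0,s1}.
Union: {s0,s1}.
After x: {s0,s1}.
δ(s0,x) = {s0,s1}; δ(s1,x) = ∅.
Union: {s0,s1}.
After x: {s0,s1}.
δ(s0,x) = {s0,s1}; δ(s1,x) = ∅.
Union: {s0,s1}.
After x: {s0,s1}.
δ(s0,x) = {s0,s1}; δ(s1,x) = ∅.
Union: {s0,s1}.
After x: {s0,s1}.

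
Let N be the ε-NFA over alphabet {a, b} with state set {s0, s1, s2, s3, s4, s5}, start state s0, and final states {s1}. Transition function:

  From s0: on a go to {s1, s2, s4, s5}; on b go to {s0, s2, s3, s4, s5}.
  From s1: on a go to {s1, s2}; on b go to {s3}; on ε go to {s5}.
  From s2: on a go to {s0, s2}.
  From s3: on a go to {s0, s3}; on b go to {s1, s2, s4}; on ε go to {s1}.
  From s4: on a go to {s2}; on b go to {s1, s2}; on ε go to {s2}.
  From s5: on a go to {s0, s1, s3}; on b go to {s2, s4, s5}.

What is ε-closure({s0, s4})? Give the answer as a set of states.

Begin with {s0, s4}.
s4 →ε {s2}; add s2.
ε-closure = {s0, s2, s4}.

{s0, s2, s4}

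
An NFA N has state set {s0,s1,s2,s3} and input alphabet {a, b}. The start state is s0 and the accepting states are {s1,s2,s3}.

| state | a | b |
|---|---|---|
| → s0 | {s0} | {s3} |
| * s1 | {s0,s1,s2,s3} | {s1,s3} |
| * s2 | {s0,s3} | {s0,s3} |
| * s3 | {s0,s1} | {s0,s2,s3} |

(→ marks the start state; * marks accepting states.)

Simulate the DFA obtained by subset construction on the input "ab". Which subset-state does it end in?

{s3}

Start: {s0}.
δ(s0,a) = {s0}.
Union: {s0}.
After a: {s0}.
δ(s0,b) = {s3}.
Union: {s3}.
After b: {s3}.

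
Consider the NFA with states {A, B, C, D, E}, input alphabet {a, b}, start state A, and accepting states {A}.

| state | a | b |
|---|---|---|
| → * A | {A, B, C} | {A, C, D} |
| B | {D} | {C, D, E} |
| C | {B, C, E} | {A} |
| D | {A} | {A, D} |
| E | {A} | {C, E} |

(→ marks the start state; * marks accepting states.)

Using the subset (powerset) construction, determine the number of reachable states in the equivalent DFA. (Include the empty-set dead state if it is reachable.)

Start state of the DFA: {A}.
{A} --a--> {A, B, C}  [new]
{A} --b--> {A, C, D}  [new]
{A, B, C} --a--> {A, B, C, D, E}  [new]
{A, B, C} --b--> {A, C, D, E}  [new]
{A, C, D} --a--> {A, B, C, E}  [new]
{A, C, D} --b--> {A, C, D}  [seen]
{A, B, C, D, E} --a--> {A, B, C, D, E}  [seen]
{A, B, C, D, E} --b--> {A, C, D, E}  [seen]
{A, C, D, E} --a--> {A, B, C, E}  [seen]
{A, C, D, E} --b--> {A, C, D, E}  [seen]
{A, B, C, E} --a--> {A, B, C, D, E}  [seen]
{A, B, C, E} --b--> {A, C, D, E}  [seen]
Reachable DFA states: {A}, {A, B, C}, {A, C, D}, {A, B, C, D, E}, {A, C, D, E}, {A, B, C, E}.

6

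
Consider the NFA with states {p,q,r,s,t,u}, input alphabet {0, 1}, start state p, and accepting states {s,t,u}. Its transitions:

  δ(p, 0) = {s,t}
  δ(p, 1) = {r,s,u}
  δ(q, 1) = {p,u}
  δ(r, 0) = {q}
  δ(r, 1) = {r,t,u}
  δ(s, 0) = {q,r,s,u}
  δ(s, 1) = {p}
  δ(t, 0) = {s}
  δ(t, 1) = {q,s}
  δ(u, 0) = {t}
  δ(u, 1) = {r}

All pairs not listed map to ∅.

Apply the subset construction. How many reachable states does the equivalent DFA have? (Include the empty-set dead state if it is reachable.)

Start state of the DFA: {p}.
{p} --0--> {s,t}  [new]
{p} --1--> {r,s,u}  [new]
{s,t} --0--> {q,r,s,u}  [new]
{s,t} --1--> {p,q,s}  [new]
{r,s,u} --0--> {q,r,s,t,u}  [new]
{r,s,u} --1--> {p,r,t,u}  [new]
{q,r,s,u} --0--> {q,r,s,t,u}  [seen]
{q,r,s,u} --1--> {p,r,t,u}  [seen]
{p,q,s} --0--> {q,r,s,t,u}  [seen]
{p,q,s} --1--> {p,r,s,u}  [new]
{q,r,s,t,u} --0--> {q,r,s,t,u}  [seen]
{q,r,s,t,u} --1--> {p,q,r,s,t,u}  [new]
{p,r,t,u} --0--> {q,s,t}  [new]
{p,r,t,u} --1--> {q,r,s,t,u}  [seen]
{p,r,s,u} --0--> {q,r,s,t,u}  [seen]
{p,r,s,u} --1--> {p,r,s,t,u}  [new]
{p,q,r,s,t,u} --0--> {q,r,s,t,u}  [seen]
{p,q,r,s,t,u} --1--> {p,q,r,s,t,u}  [seen]
{q,s,t} --0--> {q,r,s,u}  [seen]
{q,s,t} --1--> {p,q,s,u}  [new]
{p,r,s,t,u} --0--> {q,r,s,t,u}  [seen]
{p,r,s,t,u} --1--> {p,q,r,s,t,u}  [seen]
{p,q,s,u} --0--> {q,r,s,t,u}  [seen]
{p,q,s,u} --1--> {p,r,s,u}  [seen]
Reachable DFA states: {p}, {s,t}, {r,s,u}, {q,r,s,u}, {p,q,s}, {q,r,s,t,u}, {p,r,t,u}, {p,r,s,u}, {p,q,r,s,t,u}, {q,s,t}, {p,r,s,t,u}, {p,q,s,u}.

12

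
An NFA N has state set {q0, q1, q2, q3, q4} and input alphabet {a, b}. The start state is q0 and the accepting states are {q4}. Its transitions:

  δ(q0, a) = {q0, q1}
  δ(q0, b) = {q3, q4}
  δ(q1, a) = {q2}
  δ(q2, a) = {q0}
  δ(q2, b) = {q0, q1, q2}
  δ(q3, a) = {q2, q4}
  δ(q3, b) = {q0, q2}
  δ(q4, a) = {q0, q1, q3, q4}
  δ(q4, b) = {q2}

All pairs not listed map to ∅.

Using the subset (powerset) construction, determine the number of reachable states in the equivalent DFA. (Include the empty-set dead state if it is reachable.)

Start state of the DFA: {q0}.
{q0} --a--> {q0, q1}  [new]
{q0} --b--> {q3, q4}  [new]
{q0, q1} --a--> {q0, q1, q2}  [new]
{q0, q1} --b--> {q3, q4}  [seen]
{q3, q4} --a--> {q0, q1, q2, q3, q4}  [new]
{q3, q4} --b--> {q0, q2}  [new]
{q0, q1, q2} --a--> {q0, q1, q2}  [seen]
{q0, q1, q2} --b--> {q0, q1, q2, q3, q4}  [seen]
{q0, q1, q2, q3, q4} --a--> {q0, q1, q2, q3, q4}  [seen]
{q0, q1, q2, q3, q4} --b--> {q0, q1, q2, q3, q4}  [seen]
{q0, q2} --a--> {q0, q1}  [seen]
{q0, q2} --b--> {q0, q1, q2, q3, q4}  [seen]
Reachable DFA states: {q0}, {q0, q1}, {q3, q4}, {q0, q1, q2}, {q0, q1, q2, q3, q4}, {q0, q2}.

6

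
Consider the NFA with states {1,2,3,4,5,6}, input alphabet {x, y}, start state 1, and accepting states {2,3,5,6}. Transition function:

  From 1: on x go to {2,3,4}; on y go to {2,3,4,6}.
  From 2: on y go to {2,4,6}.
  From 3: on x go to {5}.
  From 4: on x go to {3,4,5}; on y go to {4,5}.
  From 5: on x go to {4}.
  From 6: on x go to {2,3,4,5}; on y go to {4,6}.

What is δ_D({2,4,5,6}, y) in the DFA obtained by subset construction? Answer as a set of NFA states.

{2,4,5,6}

δ(2,y) = {2,4,6}; δ(4,y) = {4,5}; δ(5,y) = ∅; δ(6,y) = {4,6}.
Union: {2,4,5,6}.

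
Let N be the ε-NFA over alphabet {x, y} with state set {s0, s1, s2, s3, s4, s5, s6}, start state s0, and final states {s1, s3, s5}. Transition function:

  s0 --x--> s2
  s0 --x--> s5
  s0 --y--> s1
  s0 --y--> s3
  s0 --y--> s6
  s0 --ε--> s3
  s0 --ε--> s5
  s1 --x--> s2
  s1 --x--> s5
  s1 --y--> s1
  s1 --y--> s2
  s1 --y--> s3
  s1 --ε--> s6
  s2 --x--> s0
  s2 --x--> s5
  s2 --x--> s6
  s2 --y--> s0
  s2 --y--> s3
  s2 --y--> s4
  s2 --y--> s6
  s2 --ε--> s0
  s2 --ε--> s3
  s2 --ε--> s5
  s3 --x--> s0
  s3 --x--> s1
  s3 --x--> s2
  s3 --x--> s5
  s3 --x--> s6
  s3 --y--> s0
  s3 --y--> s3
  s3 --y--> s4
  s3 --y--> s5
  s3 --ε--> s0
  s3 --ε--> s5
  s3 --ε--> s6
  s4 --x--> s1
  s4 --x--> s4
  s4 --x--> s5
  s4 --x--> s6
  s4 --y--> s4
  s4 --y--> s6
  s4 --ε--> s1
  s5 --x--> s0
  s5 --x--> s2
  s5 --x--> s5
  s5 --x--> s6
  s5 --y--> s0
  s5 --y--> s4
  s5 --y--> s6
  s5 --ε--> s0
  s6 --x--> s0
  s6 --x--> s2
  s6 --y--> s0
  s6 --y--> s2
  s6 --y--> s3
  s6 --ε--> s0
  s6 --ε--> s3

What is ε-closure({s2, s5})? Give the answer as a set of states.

Begin with {s2, s5}.
s2 →ε {s0, s3, s5}; add s0, s3.
s3 →ε {s0, s5, s6}; add s6.
ε-closure = {s0, s2, s3, s5, s6}.

{s0, s2, s3, s5, s6}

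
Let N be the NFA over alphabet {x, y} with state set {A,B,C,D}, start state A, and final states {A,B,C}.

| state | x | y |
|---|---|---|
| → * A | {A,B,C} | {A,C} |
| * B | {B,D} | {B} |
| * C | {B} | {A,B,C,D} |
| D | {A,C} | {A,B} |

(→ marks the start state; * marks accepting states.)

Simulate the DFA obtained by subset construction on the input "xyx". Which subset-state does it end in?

Start: {A}.
δ(A,x) = {A,B,C}.
Union: {A,B,C}.
After x: {A,B,C}.
δ(A,y) = {A,C}; δ(B,y) = {B}; δ(C,y) = {A,B,C,D}.
Union: {A,B,C,D}.
After y: {A,B,C,D}.
δ(A,x) = {A,B,C}; δ(B,x) = {B,D}; δ(C,x) = {B}; δ(D,x) = {A,C}.
Union: {A,B,C,D}.
After x: {A,B,C,D}.

{A,B,C,D}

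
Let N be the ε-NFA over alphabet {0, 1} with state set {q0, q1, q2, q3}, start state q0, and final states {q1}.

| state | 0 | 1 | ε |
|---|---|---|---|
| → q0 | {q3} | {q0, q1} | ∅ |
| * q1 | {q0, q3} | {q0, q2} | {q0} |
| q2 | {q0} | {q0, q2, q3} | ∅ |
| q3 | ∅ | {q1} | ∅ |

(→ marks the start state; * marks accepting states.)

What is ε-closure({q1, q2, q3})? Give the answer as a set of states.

Begin with {q1, q2, q3}.
q1 →ε {q0}; add q0.
ε-closure = {q0, q1, q2, q3}.

{q0, q1, q2, q3}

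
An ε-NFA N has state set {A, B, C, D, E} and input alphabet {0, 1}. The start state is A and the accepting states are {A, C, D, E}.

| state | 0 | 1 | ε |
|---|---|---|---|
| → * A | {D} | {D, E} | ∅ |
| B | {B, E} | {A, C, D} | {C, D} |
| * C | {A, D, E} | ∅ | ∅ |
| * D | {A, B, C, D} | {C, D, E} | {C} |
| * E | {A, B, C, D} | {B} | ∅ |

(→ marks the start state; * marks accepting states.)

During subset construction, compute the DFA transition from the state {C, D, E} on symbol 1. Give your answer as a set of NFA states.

δ(C,1) = ∅; δ(D,1) = {C, D, E}; δ(E,1) = {B}.
Union: {B, C, D, E}.

{B, C, D, E}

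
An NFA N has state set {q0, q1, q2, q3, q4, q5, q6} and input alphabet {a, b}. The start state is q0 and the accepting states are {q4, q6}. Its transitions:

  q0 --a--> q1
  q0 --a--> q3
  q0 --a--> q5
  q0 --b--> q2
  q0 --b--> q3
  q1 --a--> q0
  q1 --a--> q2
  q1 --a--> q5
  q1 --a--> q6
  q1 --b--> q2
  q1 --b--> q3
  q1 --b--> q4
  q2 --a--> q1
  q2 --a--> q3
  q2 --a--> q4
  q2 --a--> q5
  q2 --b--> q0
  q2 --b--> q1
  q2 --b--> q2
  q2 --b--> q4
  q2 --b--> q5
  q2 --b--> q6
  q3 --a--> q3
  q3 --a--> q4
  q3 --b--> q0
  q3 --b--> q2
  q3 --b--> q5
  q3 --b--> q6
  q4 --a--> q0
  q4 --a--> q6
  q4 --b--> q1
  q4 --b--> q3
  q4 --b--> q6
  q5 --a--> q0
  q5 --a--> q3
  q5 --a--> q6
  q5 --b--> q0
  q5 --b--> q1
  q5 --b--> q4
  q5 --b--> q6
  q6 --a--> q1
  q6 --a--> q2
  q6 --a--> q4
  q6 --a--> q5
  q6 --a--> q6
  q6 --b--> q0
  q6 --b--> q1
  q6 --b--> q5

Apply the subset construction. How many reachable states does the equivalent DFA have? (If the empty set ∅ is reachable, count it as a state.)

Start state of the DFA: {q0}.
{q0} --a--> {q1, q3, q5}  [new]
{q0} --b--> {q2, q3}  [new]
{q1, q3, q5} --a--> {q0, q2, q3, q4, q5, q6}  [new]
{q1, q3, q5} --b--> {q0, q1, q2, q3, q4, q5, q6}  [new]
{q2, q3} --a--> {q1, q3, q4, q5}  [new]
{q2, q3} --b--> {q0, q1, q2, q4, q5, q6}  [new]
{q0, q2, q3, q4, q5, q6} --a--> {q0, q1, q2, q3, q4, q5, q6}  [seen]
{q0, q2, q3, q4, q5, q6} --b--> {q0, q1, q2, q3, q4, q5, q6}  [seen]
{q0, q1, q2, q3, q4, q5, q6} --a--> {q0, q1, q2, q3, q4, q5, q6}  [seen]
{q0, q1, q2, q3, q4, q5, q6} --b--> {q0, q1, q2, q3, q4, q5, q6}  [seen]
{q1, q3, q4, q5} --a--> {q0, q2, q3, q4, q5, q6}  [seen]
{q1, q3, q4, q5} --b--> {q0, q1, q2, q3, q4, q5, q6}  [seen]
{q0, q1, q2, q4, q5, q6} --a--> {q0, q1, q2, q3, q4, q5, q6}  [seen]
{q0, q1, q2, q4, q5, q6} --b--> {q0, q1, q2, q3, q4, q5, q6}  [seen]
Reachable DFA states: {q0}, {q1, q3, q5}, {q2, q3}, {q0, q2, q3, q4, q5, q6}, {q0, q1, q2, q3, q4, q5, q6}, {q1, q3, q4, q5}, {q0, q1, q2, q4, q5, q6}.

7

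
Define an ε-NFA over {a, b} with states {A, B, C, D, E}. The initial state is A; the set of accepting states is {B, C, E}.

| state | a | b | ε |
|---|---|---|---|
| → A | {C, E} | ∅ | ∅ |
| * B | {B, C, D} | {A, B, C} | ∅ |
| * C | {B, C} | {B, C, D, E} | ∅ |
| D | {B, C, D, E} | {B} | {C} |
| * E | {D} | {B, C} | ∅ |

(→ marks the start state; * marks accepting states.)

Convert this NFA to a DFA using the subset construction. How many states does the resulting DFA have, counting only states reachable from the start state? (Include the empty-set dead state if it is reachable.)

6

Start state of the DFA: {A} (ε-closure of the NFA start).
{A} --a--> {C, E}  [new]
{A} --b--> ∅  [new]
{C, E} --a--> {B, C, D}  [new]
{C, E} --b--> {B, C, D, E}  [new]
∅ --a--> ∅  [seen]
∅ --b--> ∅  [seen]
{B, C, D} --a--> {B, C, D, E}  [seen]
{B, C, D} --b--> {A, B, C, D, E}  [new]
{B, C, D, E} --a--> {B, C, D, E}  [seen]
{B, C, D, E} --b--> {A, B, C, D, E}  [seen]
{A, B, C, D, E} --a--> {B, C, D, E}  [seen]
{A, B, C, D, E} --b--> {A, B, C, D, E}  [seen]
Reachable DFA states: {A}, {C, E}, ∅, {B, C, D}, {B, C, D, E}, {A, B, C, D, E}.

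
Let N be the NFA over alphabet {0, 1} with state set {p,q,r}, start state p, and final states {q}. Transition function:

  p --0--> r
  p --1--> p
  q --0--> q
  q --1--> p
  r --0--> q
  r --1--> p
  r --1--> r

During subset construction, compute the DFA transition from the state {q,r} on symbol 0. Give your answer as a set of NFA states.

δ(q,0) = {q}; δ(r,0) = {q}.
Union: {q}.

{q}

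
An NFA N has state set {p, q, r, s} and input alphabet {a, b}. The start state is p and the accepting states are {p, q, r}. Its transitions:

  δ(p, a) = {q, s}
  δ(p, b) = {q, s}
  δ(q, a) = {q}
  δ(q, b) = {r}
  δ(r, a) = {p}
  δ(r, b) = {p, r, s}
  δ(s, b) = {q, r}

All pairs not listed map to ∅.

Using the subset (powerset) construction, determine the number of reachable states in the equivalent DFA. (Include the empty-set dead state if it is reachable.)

Start state of the DFA: {p}.
{p} --a--> {q, s}  [new]
{p} --b--> {q, s}  [seen]
{q, s} --a--> {q}  [new]
{q, s} --b--> {q, r}  [new]
{q} --a--> {q}  [seen]
{q} --b--> {r}  [new]
{q, r} --a--> {p, q}  [new]
{q, r} --b--> {p, r, s}  [new]
{r} --a--> {p}  [seen]
{r} --b--> {p, r, s}  [seen]
{p, q} --a--> {q, s}  [seen]
{p, q} --b--> {q, r, s}  [new]
{p, r, s} --a--> {p, q, s}  [new]
{p, r, s} --b--> {p, q, r, s}  [new]
{q, r, s} --a--> {p, q}  [seen]
{q, r, s} --b--> {p, q, r, s}  [seen]
{p, q, s} --a--> {q, s}  [seen]
{p, q, s} --b--> {q, r, s}  [seen]
{p, q, r, s} --a--> {p, q, s}  [seen]
{p, q, r, s} --b--> {p, q, r, s}  [seen]
Reachable DFA states: {p}, {q, s}, {q}, {q, r}, {r}, {p, q}, {p, r, s}, {q, r, s}, {p, q, s}, {p, q, r, s}.

10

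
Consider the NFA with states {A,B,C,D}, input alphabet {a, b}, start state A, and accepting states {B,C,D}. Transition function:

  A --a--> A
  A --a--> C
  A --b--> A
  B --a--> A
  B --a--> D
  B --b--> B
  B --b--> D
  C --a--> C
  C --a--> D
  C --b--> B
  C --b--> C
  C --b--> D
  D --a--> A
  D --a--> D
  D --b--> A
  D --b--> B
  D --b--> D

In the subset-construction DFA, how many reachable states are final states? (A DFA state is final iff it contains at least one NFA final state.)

Start state of the DFA: {A}.
{A} --a--> {A,C}  [new]
{A} --b--> {A}  [seen]
{A,C} --a--> {A,C,D}  [new]
{A,C} --b--> {A,B,C,D}  [new]
{A,C,D} --a--> {A,C,D}  [seen]
{A,C,D} --b--> {A,B,C,D}  [seen]
{A,B,C,D} --a--> {A,C,D}  [seen]
{A,B,C,D} --b--> {A,B,C,D}  [seen]
Reachable DFA states: {A}, {A,C}, {A,C,D}, {A,B,C,D}.
Accepting DFA states (contain an NFA accepting state): {A,C}, {A,C,D}, {A,B,C,D}.

3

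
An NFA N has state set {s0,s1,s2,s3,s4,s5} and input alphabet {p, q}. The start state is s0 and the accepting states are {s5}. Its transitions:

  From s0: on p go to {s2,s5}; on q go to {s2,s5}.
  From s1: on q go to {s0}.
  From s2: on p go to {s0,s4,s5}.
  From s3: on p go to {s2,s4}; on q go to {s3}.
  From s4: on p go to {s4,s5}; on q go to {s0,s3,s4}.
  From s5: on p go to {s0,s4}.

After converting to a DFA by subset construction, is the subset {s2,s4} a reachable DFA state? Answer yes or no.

no

Start state of the DFA: {s0}.
{s0} --p--> {s2,s5}  [new]
{s0} --q--> {s2,s5}  [seen]
{s2,s5} --p--> {s0,s4,s5}  [new]
{s2,s5} --q--> ∅  [new]
{s0,s4,s5} --p--> {s0,s2,s4,s5}  [new]
{s0,s4,s5} --q--> {s0,s2,s3,s4,s5}  [new]
∅ --p--> ∅  [seen]
∅ --q--> ∅  [seen]
{s0,s2,s4,s5} --p--> {s0,s2,s4,s5}  [seen]
{s0,s2,s4,s5} --q--> {s0,s2,s3,s4,s5}  [seen]
{s0,s2,s3,s4,s5} --p--> {s0,s2,s4,s5}  [seen]
{s0,s2,s3,s4,s5} --q--> {s0,s2,s3,s4,s5}  [seen]
Reachable DFA states: {s0}, {s2,s5}, {s0,s4,s5}, ∅, {s0,s2,s4,s5}, {s0,s2,s3,s4,s5}.
{s2,s4} is not among them.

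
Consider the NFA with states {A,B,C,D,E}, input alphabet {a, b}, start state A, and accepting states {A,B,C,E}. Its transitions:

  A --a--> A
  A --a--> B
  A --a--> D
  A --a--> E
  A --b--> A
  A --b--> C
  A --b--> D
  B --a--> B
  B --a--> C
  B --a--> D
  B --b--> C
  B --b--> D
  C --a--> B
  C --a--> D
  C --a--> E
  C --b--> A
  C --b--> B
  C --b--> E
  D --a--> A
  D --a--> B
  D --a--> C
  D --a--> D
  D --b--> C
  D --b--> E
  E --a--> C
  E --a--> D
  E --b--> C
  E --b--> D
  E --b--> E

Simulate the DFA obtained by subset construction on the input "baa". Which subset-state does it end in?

{A,B,C,D,E}

Start: {A}.
δ(A,b) = {A,C,D}.
Union: {A,C,D}.
After b: {A,C,D}.
δ(A,a) = {A,B,D,E}; δ(C,a) = {B,D,E}; δ(D,a) = {A,B,C,D}.
Union: {A,B,C,D,E}.
After a: {A,B,C,D,E}.
δ(A,a) = {A,B,D,E}; δ(B,a) = {B,C,D}; δ(C,a) = {B,D,E}; δ(D,a) = {A,B,C,D}; δ(E,a) = {C,D}.
Union: {A,B,C,D,E}.
After a: {A,B,C,D,E}.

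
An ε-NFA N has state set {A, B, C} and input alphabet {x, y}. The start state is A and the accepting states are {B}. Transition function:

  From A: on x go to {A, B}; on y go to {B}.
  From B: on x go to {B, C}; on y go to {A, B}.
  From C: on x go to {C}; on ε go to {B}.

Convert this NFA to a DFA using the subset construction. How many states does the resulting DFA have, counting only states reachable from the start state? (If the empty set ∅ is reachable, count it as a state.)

5

Start state of the DFA: {A} (ε-closure of the NFA start).
{A} --x--> {A, B}  [new]
{A} --y--> {B}  [new]
{A, B} --x--> {A, B, C}  [new]
{A, B} --y--> {A, B}  [seen]
{B} --x--> {B, C}  [new]
{B} --y--> {A, B}  [seen]
{A, B, C} --x--> {A, B, C}  [seen]
{A, B, C} --y--> {A, B}  [seen]
{B, C} --x--> {B, C}  [seen]
{B, C} --y--> {A, B}  [seen]
Reachable DFA states: {A}, {A, B}, {B}, {A, B, C}, {B, C}.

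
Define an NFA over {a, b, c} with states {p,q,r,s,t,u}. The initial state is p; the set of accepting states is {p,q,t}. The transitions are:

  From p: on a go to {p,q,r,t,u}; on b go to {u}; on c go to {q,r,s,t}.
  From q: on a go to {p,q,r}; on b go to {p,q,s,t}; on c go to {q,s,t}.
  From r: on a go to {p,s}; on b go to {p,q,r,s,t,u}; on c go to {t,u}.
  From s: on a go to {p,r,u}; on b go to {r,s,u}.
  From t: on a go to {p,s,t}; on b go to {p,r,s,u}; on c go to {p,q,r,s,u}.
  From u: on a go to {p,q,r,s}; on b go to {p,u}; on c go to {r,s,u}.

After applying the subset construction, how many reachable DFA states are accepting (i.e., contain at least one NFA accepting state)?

9

Start state of the DFA: {p}.
{p} --a--> {p,q,r,t,u}  [new]
{p} --b--> {u}  [new]
{p} --c--> {q,r,s,t}  [new]
{p,q,r,t,u} --a--> {p,q,r,s,t,u}  [new]
{p,q,r,t,u} --b--> {p,q,r,s,t,u}  [seen]
{p,q,r,t,u} --c--> {p,q,r,s,t,u}  [seen]
{u} --a--> {p,q,r,s}  [new]
{u} --b--> {p,u}  [new]
{u} --c--> {r,s,u}  [new]
{q,r,s,t} --a--> {p,q,r,s,t,u}  [seen]
{q,r,s,t} --b--> {p,q,r,s,t,u}  [seen]
{q,r,s,t} --c--> {p,q,r,s,t,u}  [seen]
{p,q,r,s,t,u} --a--> {p,q,r,s,t,u}  [seen]
{p,q,r,s,t,u} --b--> {p,q,r,s,t,u}  [seen]
{p,q,r,s,t,u} --c--> {p,q,r,s,t,u}  [seen]
{p,q,r,s} --a--> {p,q,r,s,t,u}  [seen]
{p,q,r,s} --b--> {p,q,r,s,t,u}  [seen]
{p,q,r,s} --c--> {q,r,s,t,u}  [new]
{p,u} --a--> {p,q,r,s,t,u}  [seen]
{p,u} --b--> {p,u}  [seen]
{p,u} --c--> {q,r,s,t,u}  [seen]
{r,s,u} --a--> {p,q,r,s,u}  [new]
{r,s,u} --b--> {p,q,r,s,t,u}  [seen]
{r,s,u} --c--> {r,s,t,u}  [new]
{q,r,s,t,u} --a--> {p,q,r,s,t,u}  [seen]
{q,r,s,t,u} --b--> {p,q,r,s,t,u}  [seen]
{q,r,s,t,u} --c--> {p,q,r,s,t,u}  [seen]
{p,q,r,s,u} --a--> {p,q,r,s,t,u}  [seen]
{p,q,r,s,u} --b--> {p,q,r,s,t,u}  [seen]
{p,q,r,s,u} --c--> {q,r,s,t,u}  [seen]
{r,s,t,u} --a--> {p,q,r,s,t,u}  [seen]
{r,s,t,u} --b--> {p,q,r,s,t,u}  [seen]
{r,s,t,u} --c--> {p,q,r,s,t,u}  [seen]
Reachable DFA states: {p}, {p,q,r,t,u}, {u}, {q,r,s,t}, {p,q,r,s,t,u}, {p,q,r,s}, {p,u}, {r,s,u}, {q,r,s,t,u}, {p,q,r,s,u}, {r,s,t,u}.
Accepting DFA states (contain an NFA accepting state): {p}, {p,q,r,t,u}, {q,r,s,t}, {p,q,r,s,t,u}, {p,q,r,s}, {p,u}, {q,r,s,t,u}, {p,q,r,s,u}, {r,s,t,u}.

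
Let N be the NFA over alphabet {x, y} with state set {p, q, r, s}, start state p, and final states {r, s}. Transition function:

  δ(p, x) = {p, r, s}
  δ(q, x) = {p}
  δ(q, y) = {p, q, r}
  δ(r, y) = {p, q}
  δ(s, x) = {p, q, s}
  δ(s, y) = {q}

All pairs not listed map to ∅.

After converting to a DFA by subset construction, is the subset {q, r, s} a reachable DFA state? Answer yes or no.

Start state of the DFA: {p}.
{p} --x--> {p, r, s}  [new]
{p} --y--> ∅  [new]
{p, r, s} --x--> {p, q, r, s}  [new]
{p, r, s} --y--> {p, q}  [new]
∅ --x--> ∅  [seen]
∅ --y--> ∅  [seen]
{p, q, r, s} --x--> {p, q, r, s}  [seen]
{p, q, r, s} --y--> {p, q, r}  [new]
{p, q} --x--> {p, r, s}  [seen]
{p, q} --y--> {p, q, r}  [seen]
{p, q, r} --x--> {p, r, s}  [seen]
{p, q, r} --y--> {p, q, r}  [seen]
Reachable DFA states: {p}, {p, r, s}, ∅, {p, q, r, s}, {p, q}, {p, q, r}.
{q, r, s} is not among them.

no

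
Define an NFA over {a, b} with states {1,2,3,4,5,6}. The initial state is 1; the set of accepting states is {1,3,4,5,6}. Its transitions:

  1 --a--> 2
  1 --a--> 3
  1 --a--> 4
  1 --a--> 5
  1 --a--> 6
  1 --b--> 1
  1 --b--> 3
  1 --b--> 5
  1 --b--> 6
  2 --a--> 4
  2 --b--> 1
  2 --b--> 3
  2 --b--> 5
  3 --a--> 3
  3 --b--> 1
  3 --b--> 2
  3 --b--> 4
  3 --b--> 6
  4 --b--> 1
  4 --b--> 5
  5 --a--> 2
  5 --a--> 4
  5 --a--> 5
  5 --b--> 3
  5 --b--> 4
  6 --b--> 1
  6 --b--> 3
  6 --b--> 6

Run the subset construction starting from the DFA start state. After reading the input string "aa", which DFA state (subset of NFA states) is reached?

{2,3,4,5}

Start: {1}.
δ(1,a) = {2,3,4,5,6}.
Union: {2,3,4,5,6}.
After a: {2,3,4,5,6}.
δ(2,a) = {4}; δ(3,a) = {3}; δ(4,a) = ∅; δ(5,a) = {2,4,5}; δ(6,a) = ∅.
Union: {2,3,4,5}.
After a: {2,3,4,5}.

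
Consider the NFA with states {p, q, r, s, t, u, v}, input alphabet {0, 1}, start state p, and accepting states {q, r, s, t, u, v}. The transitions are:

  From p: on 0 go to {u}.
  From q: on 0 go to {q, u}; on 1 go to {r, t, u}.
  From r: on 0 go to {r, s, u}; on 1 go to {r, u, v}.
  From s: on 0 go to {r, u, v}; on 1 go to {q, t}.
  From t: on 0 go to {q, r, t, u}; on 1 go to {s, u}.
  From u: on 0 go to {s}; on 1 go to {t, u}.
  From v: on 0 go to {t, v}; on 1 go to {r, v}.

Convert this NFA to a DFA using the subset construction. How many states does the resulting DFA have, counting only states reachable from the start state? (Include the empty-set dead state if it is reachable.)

Start state of the DFA: {p}.
{p} --0--> {u}  [new]
{p} --1--> ∅  [new]
{u} --0--> {s}  [new]
{u} --1--> {t, u}  [new]
∅ --0--> ∅  [seen]
∅ --1--> ∅  [seen]
{s} --0--> {r, u, v}  [new]
{s} --1--> {q, t}  [new]
{t, u} --0--> {q, r, s, t, u}  [new]
{t, u} --1--> {s, t, u}  [new]
{r, u, v} --0--> {r, s, t, u, v}  [new]
{r, u, v} --1--> {r, t, u, v}  [new]
{q, t} --0--> {q, r, t, u}  [new]
{q, t} --1--> {r, s, t, u}  [new]
{q, r, s, t, u} --0--> {q, r, s, t, u, v}  [new]
{q, r, s, t, u} --1--> {q, r, s, t, u, v}  [seen]
{s, t, u} --0--> {q, r, s, t, u, v}  [seen]
{s, t, u} --1--> {q, s, t, u}  [new]
{r, s, t, u, v} --0--> {q, r, s, t, u, v}  [seen]
{r, s, t, u, v} --1--> {q, r, s, t, u, v}  [seen]
{r, t, u, v} --0--> {q, r, s, t, u, v}  [seen]
{r, t, u, v} --1--> {r, s, t, u, v}  [seen]
{q, r, t, u} --0--> {q, r, s, t, u}  [seen]
{q, r, t, u} --1--> {r, s, t, u, v}  [seen]
{r, s, t, u} --0--> {q, r, s, t, u, v}  [seen]
{r, s, t, u} --1--> {q, r, s, t, u, v}  [seen]
{q, r, s, t, u, v} --0--> {q, r, s, t, u, v}  [seen]
{q, r, s, t, u, v} --1--> {q, r, s, t, u, v}  [seen]
{q, s, t, u} --0--> {q, r, s, t, u, v}  [seen]
{q, s, t, u} --1--> {q, r, s, t, u}  [seen]
Reachable DFA states: {p}, {u}, ∅, {s}, {t, u}, {r, u, v}, {q, t}, {q, r, s, t, u}, {s, t, u}, {r, s, t, u, v}, {r, t, u, v}, {q, r, t, u}, {r, s, t, u}, {q, r, s, t, u, v}, {q, s, t, u}.

15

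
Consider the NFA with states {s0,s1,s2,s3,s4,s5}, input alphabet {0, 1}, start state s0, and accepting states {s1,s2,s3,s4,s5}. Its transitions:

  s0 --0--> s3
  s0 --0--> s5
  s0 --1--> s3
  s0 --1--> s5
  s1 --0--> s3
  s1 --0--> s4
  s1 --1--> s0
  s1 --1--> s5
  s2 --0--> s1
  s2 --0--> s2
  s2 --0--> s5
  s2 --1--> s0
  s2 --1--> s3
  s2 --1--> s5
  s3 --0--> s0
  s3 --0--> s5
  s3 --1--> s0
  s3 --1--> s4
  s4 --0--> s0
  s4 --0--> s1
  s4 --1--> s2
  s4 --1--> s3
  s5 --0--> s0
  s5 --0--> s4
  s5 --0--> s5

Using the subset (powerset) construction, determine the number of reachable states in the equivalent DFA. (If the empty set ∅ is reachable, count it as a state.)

12

Start state of the DFA: {s0}.
{s0} --0--> {s3,s5}  [new]
{s0} --1--> {s3,s5}  [seen]
{s3,s5} --0--> {s0,s4,s5}  [new]
{s3,s5} --1--> {s0,s4}  [new]
{s0,s4,s5} --0--> {s0,s1,s3,s4,s5}  [new]
{s0,s4,s5} --1--> {s2,s3,s5}  [new]
{s0,s4} --0--> {s0,s1,s3,s5}  [new]
{s0,s4} --1--> {s2,s3,s5}  [seen]
{s0,s1,s3,s4,s5} --0--> {s0,s1,s3,s4,s5}  [seen]
{s0,s1,s3,s4,s5} --1--> {s0,s2,s3,s4,s5}  [new]
{s2,s3,s5} --0--> {s0,s1,s2,s4,s5}  [new]
{s2,s3,s5} --1--> {s0,s3,s4,s5}  [new]
{s0,s1,s3,s5} --0--> {s0,s3,s4,s5}  [seen]
{s0,s1,s3,s5} --1--> {s0,s3,s4,s5}  [seen]
{s0,s2,s3,s4,s5} --0--> {s0,s1,s2,s3,s4,s5}  [new]
{s0,s2,s3,s4,s5} --1--> {s0,s2,s3,s4,s5}  [seen]
{s0,s1,s2,s4,s5} --0--> {s0,s1,s2,s3,s4,s5}  [seen]
{s0,s1,s2,s4,s5} --1--> {s0,s2,s3,s5}  [new]
{s0,s3,s4,s5} --0--> {s0,s1,s3,s4,s5}  [seen]
{s0,s3,s4,s5} --1--> {s0,s2,s3,s4,s5}  [seen]
{s0,s1,s2,s3,s4,s5} --0--> {s0,s1,s2,s3,s4,s5}  [seen]
{s0,s1,s2,s3,s4,s5} --1--> {s0,s2,s3,s4,s5}  [seen]
{s0,s2,s3,s5} --0--> {s0,s1,s2,s3,s4,s5}  [seen]
{s0,s2,s3,s5} --1--> {s0,s3,s4,s5}  [seen]
Reachable DFA states: {s0}, {s3,s5}, {s0,s4,s5}, {s0,s4}, {s0,s1,s3,s4,s5}, {s2,s3,s5}, {s0,s1,s3,s5}, {s0,s2,s3,s4,s5}, {s0,s1,s2,s4,s5}, {s0,s3,s4,s5}, {s0,s1,s2,s3,s4,s5}, {s0,s2,s3,s5}.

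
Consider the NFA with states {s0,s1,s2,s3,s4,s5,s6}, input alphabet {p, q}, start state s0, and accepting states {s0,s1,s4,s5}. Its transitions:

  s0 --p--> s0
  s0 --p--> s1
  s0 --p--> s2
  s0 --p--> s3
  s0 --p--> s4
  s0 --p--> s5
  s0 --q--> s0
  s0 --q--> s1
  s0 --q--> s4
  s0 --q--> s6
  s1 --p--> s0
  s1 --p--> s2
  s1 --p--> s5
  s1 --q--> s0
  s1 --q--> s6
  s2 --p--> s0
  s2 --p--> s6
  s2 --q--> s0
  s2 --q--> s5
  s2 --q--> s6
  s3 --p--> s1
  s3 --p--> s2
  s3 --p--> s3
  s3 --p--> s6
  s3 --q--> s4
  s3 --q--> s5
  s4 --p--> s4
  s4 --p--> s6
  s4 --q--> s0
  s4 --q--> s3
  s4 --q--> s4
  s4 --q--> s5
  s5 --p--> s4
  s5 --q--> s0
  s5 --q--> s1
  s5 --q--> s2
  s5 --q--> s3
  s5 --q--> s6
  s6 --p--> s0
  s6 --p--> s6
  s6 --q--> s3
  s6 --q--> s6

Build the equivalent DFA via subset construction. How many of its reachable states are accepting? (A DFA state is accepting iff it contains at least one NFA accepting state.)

Start state of the DFA: {s0}.
{s0} --p--> {s0,s1,s2,s3,s4,s5}  [new]
{s0} --q--> {s0,s1,s4,s6}  [new]
{s0,s1,s2,s3,s4,s5} --p--> {s0,s1,s2,s3,s4,s5,s6}  [new]
{s0,s1,s2,s3,s4,s5} --q--> {s0,s1,s2,s3,s4,s5,s6}  [seen]
{s0,s1,s4,s6} --p--> {s0,s1,s2,s3,s4,s5,s6}  [seen]
{s0,s1,s4,s6} --q--> {s0,s1,s3,s4,s5,s6}  [new]
{s0,s1,s2,s3,s4,s5,s6} --p--> {s0,s1,s2,s3,s4,s5,s6}  [seen]
{s0,s1,s2,s3,s4,s5,s6} --q--> {s0,s1,s2,s3,s4,s5,s6}  [seen]
{s0,s1,s3,s4,s5,s6} --p--> {s0,s1,s2,s3,s4,s5,s6}  [seen]
{s0,s1,s3,s4,s5,s6} --q--> {s0,s1,s2,s3,s4,s5,s6}  [seen]
Reachable DFA states: {s0}, {s0,s1,s2,s3,s4,s5}, {s0,s1,s4,s6}, {s0,s1,s2,s3,s4,s5,s6}, {s0,s1,s3,s4,s5,s6}.
Accepting DFA states (contain an NFA accepting state): {s0}, {s0,s1,s2,s3,s4,s5}, {s0,s1,s4,s6}, {s0,s1,s2,s3,s4,s5,s6}, {s0,s1,s3,s4,s5,s6}.

5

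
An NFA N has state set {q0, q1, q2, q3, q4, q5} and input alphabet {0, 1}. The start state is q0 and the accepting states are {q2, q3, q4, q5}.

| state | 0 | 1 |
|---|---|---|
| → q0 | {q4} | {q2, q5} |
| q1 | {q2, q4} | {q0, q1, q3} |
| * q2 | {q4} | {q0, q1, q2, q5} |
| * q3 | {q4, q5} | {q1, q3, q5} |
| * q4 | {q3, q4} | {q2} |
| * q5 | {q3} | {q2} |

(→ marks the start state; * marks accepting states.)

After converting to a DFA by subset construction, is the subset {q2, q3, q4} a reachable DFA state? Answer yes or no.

Start state of the DFA: {q0}.
{q0} --0--> {q4}  [new]
{q0} --1--> {q2, q5}  [new]
{q4} --0--> {q3, q4}  [new]
{q4} --1--> {q2}  [new]
{q2, q5} --0--> {q3, q4}  [seen]
{q2, q5} --1--> {q0, q1, q2, q5}  [new]
{q3, q4} --0--> {q3, q4, q5}  [new]
{q3, q4} --1--> {q1, q2, q3, q5}  [new]
{q2} --0--> {q4}  [seen]
{q2} --1--> {q0, q1, q2, q5}  [seen]
{q0, q1, q2, q5} --0--> {q2, q3, q4}  [new]
{q0, q1, q2, q5} --1--> {q0, q1, q2, q3, q5}  [new]
{q3, q4, q5} --0--> {q3, q4, q5}  [seen]
{q3, q4, q5} --1--> {q1, q2, q3, q5}  [seen]
{q1, q2, q3, q5} --0--> {q2, q3, q4, q5}  [new]
{q1, q2, q3, q5} --1--> {q0, q1, q2, q3, q5}  [seen]
{q2, q3, q4} --0--> {q3, q4, q5}  [seen]
{q2, q3, q4} --1--> {q0, q1, q2, q3, q5}  [seen]
{q0, q1, q2, q3, q5} --0--> {q2, q3, q4, q5}  [seen]
{q0, q1, q2, q3, q5} --1--> {q0, q1, q2, q3, q5}  [seen]
{q2, q3, q4, q5} --0--> {q3, q4, q5}  [seen]
{q2, q3, q4, q5} --1--> {q0, q1, q2, q3, q5}  [seen]
Reachable DFA states: {q0}, {q4}, {q2, q5}, {q3, q4}, {q2}, {q0, q1, q2, q5}, {q3, q4, q5}, {q1, q2, q3, q5}, {q2, q3, q4}, {q0, q1, q2, q3, q5}, {q2, q3, q4, q5}.
{q2, q3, q4} is among them.

yes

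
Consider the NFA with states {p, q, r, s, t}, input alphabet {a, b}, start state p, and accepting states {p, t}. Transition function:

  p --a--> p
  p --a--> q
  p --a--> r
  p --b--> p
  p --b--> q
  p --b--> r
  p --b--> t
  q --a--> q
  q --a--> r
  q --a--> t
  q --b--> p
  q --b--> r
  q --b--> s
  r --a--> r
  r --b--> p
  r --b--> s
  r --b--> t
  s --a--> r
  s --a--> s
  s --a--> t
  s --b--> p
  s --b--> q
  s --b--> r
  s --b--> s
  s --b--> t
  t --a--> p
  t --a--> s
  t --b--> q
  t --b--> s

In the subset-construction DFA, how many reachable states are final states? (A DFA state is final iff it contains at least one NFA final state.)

Start state of the DFA: {p}.
{p} --a--> {p, q, r}  [new]
{p} --b--> {p, q, r, t}  [new]
{p, q, r} --a--> {p, q, r, t}  [seen]
{p, q, r} --b--> {p, q, r, s, t}  [new]
{p, q, r, t} --a--> {p, q, r, s, t}  [seen]
{p, q, r, t} --b--> {p, q, r, s, t}  [seen]
{p, q, r, s, t} --a--> {p, q, r, s, t}  [seen]
{p, q, r, s, t} --b--> {p, q, r, s, t}  [seen]
Reachable DFA states: {p}, {p, q, r}, {p, q, r, t}, {p, q, r, s, t}.
Accepting DFA states (contain an NFA accepting state): {p}, {p, q, r}, {p, q, r, t}, {p, q, r, s, t}.

4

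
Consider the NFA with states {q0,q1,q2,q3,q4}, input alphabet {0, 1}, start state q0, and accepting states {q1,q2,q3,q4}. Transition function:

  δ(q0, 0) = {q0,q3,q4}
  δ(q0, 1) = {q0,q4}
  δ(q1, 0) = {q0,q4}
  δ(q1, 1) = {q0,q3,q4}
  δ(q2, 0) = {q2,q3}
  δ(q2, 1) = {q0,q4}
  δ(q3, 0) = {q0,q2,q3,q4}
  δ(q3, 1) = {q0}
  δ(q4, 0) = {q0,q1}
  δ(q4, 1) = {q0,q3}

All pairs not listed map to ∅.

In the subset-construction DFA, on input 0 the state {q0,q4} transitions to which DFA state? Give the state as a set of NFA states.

δ(q0,0) = {q0,q3,q4}; δ(q4,0) = {q0,q1}.
Union: {q0,q1,q3,q4}.

{q0,q1,q3,q4}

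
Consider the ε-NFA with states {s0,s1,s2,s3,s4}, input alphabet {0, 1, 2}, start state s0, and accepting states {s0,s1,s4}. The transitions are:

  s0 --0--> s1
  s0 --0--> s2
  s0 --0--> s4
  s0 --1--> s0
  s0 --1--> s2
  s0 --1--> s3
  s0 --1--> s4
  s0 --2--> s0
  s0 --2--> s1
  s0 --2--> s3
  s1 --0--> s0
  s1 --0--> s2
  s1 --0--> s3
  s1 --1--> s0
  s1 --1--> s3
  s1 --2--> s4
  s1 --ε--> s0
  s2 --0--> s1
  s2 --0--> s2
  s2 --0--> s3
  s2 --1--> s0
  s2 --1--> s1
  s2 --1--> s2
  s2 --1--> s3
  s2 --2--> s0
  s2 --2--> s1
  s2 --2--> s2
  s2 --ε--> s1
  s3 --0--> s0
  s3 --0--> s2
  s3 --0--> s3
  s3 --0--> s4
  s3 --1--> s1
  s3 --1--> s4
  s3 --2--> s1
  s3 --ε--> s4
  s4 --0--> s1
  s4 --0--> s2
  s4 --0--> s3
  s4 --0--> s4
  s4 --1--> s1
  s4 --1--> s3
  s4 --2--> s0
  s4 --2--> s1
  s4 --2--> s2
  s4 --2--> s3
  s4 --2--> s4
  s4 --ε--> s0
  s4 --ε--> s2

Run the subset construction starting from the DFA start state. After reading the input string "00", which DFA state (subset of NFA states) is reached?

Start: {s0}.
δ(s0,0) = {s1,s2,s4}.
Union: {s1,s2,s4}.
ε-closure gives {s0,s1,s2,s4}.
After 0: {s0,s1,s2,s4}.
δ(s0,0) = {s1,s2,s4}; δ(s1,0) = {s0,s2,s3}; δ(s2,0) = {s1,s2,s3}; δ(s4,0) = {s1,s2,s3,s4}.
Union: {s0,s1,s2,s3,s4}.
After 0: {s0,s1,s2,s3,s4}.

{s0,s1,s2,s3,s4}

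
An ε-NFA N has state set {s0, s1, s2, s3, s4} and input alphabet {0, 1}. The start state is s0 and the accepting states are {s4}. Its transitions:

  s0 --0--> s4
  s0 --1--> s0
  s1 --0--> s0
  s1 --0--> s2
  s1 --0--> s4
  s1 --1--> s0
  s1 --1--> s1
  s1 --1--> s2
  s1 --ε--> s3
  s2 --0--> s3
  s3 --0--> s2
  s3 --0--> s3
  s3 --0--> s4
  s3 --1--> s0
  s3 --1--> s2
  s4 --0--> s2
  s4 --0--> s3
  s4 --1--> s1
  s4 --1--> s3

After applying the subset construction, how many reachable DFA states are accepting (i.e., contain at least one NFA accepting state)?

4

Start state of the DFA: {s0} (ε-closure of the NFA start).
{s0} --0--> {s4}  [new]
{s0} --1--> {s0}  [seen]
{s4} --0--> {s2, s3}  [new]
{s4} --1--> {s1, s3}  [new]
{s2, s3} --0--> {s2, s3, s4}  [new]
{s2, s3} --1--> {s0, s2}  [new]
{s1, s3} --0--> {s0, s2, s3, s4}  [new]
{s1, s3} --1--> {s0, s1, s2, s3}  [new]
{s2, s3, s4} --0--> {s2, s3, s4}  [seen]
{s2, s3, s4} --1--> {s0, s1, s2, s3}  [seen]
{s0, s2} --0--> {s3, s4}  [new]
{s0, s2} --1--> {s0}  [seen]
{s0, s2, s3, s4} --0--> {s2, s3, s4}  [seen]
{s0, s2, s3, s4} --1--> {s0, s1, s2, s3}  [seen]
{s0, s1, s2, s3} --0--> {s0, s2, s3, s4}  [seen]
{s0, s1, s2, s3} --1--> {s0, s1, s2, s3}  [seen]
{s3, s4} --0--> {s2, s3, s4}  [seen]
{s3, s4} --1--> {s0, s1, s2, s3}  [seen]
Reachable DFA states: {s0}, {s4}, {s2, s3}, {s1, s3}, {s2, s3, s4}, {s0, s2}, {s0, s2, s3, s4}, {s0, s1, s2, s3}, {s3, s4}.
Accepting DFA states (contain an NFA accepting state): {s4}, {s2, s3, s4}, {s0, s2, s3, s4}, {s3, s4}.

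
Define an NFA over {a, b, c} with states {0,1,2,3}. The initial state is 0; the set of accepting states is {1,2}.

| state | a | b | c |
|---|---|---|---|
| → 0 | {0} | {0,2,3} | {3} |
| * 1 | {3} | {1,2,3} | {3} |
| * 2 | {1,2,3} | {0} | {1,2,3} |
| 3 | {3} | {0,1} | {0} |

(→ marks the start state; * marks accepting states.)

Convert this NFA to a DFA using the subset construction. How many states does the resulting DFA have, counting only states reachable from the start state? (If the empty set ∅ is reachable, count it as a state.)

Start state of the DFA: {0}.
{0} --a--> {0}  [seen]
{0} --b--> {0,2,3}  [new]
{0} --c--> {3}  [new]
{0,2,3} --a--> {0,1,2,3}  [new]
{0,2,3} --b--> {0,1,2,3}  [seen]
{0,2,3} --c--> {0,1,2,3}  [seen]
{3} --a--> {3}  [seen]
{3} --b--> {0,1}  [new]
{3} --c--> {0}  [seen]
{0,1,2,3} --a--> {0,1,2,3}  [seen]
{0,1,2,3} --b--> {0,1,2,3}  [seen]
{0,1,2,3} --c--> {0,1,2,3}  [seen]
{0,1} --a--> {0,3}  [new]
{0,1} --b--> {0,1,2,3}  [seen]
{0,1} --c--> {3}  [seen]
{0,3} --a--> {0,3}  [seen]
{0,3} --b--> {0,1,2,3}  [seen]
{0,3} --c--> {0,3}  [seen]
Reachable DFA states: {0}, {0,2,3}, {3}, {0,1,2,3}, {0,1}, {0,3}.

6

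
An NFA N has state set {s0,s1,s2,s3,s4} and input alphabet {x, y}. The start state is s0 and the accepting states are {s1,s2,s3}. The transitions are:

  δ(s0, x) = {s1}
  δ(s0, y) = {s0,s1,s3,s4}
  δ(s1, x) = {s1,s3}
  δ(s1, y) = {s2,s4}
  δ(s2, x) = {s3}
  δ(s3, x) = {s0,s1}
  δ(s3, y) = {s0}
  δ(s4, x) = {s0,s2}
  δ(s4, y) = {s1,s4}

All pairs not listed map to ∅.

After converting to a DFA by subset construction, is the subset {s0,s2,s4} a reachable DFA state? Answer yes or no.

Start state of the DFA: {s0}.
{s0} --x--> {s1}  [new]
{s0} --y--> {s0,s1,s3,s4}  [new]
{s1} --x--> {s1,s3}  [new]
{s1} --y--> {s2,s4}  [new]
{s0,s1,s3,s4} --x--> {s0,s1,s2,s3}  [new]
{s0,s1,s3,s4} --y--> {s0,s1,s2,s3,s4}  [new]
{s1,s3} --x--> {s0,s1,s3}  [new]
{s1,s3} --y--> {s0,s2,s4}  [new]
{s2,s4} --x--> {s0,s2,s3}  [new]
{s2,s4} --y--> {s1,s4}  [new]
{s0,s1,s2,s3} --x--> {s0,s1,s3}  [seen]
{s0,s1,s2,s3} --y--> {s0,s1,s2,s3,s4}  [seen]
{s0,s1,s2,s3,s4} --x--> {s0,s1,s2,s3}  [seen]
{s0,s1,s2,s3,s4} --y--> {s0,s1,s2,s3,s4}  [seen]
{s0,s1,s3} --x--> {s0,s1,s3}  [seen]
{s0,s1,s3} --y--> {s0,s1,s2,s3,s4}  [seen]
{s0,s2,s4} --x--> {s0,s1,s2,s3}  [seen]
{s0,s2,s4} --y--> {s0,s1,s3,s4}  [seen]
{s0,s2,s3} --x--> {s0,s1,s3}  [seen]
{s0,s2,s3} --y--> {s0,s1,s3,s4}  [seen]
{s1,s4} --x--> {s0,s1,s2,s3}  [seen]
{s1,s4} --y--> {s1,s2,s4}  [new]
{s1,s2,s4} --x--> {s0,s1,s2,s3}  [seen]
{s1,s2,s4} --y--> {s1,s2,s4}  [seen]
Reachable DFA states: {s0}, {s1}, {s0,s1,s3,s4}, {s1,s3}, {s2,s4}, {s0,s1,s2,s3}, {s0,s1,s2,s3,s4}, {s0,s1,s3}, {s0,s2,s4}, {s0,s2,s3}, {s1,s4}, {s1,s2,s4}.
{s0,s2,s4} is among them.

yes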